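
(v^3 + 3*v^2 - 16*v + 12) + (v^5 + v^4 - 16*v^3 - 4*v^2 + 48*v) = v^5 + v^4 - 15*v^3 - v^2 + 32*v + 12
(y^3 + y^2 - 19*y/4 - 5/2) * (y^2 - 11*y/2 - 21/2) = y^5 - 9*y^4/2 - 83*y^3/4 + 105*y^2/8 + 509*y/8 + 105/4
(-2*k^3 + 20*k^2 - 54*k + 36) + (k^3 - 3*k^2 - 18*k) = -k^3 + 17*k^2 - 72*k + 36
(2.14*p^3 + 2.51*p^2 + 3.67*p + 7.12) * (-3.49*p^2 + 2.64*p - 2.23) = -7.4686*p^5 - 3.1103*p^4 - 10.9541*p^3 - 20.7573*p^2 + 10.6127*p - 15.8776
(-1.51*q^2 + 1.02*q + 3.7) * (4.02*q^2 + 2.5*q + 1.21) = -6.0702*q^4 + 0.3254*q^3 + 15.5969*q^2 + 10.4842*q + 4.477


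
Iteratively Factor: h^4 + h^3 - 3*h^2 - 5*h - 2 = (h - 2)*(h^3 + 3*h^2 + 3*h + 1) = (h - 2)*(h + 1)*(h^2 + 2*h + 1) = (h - 2)*(h + 1)^2*(h + 1)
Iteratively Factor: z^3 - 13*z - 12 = (z + 1)*(z^2 - z - 12) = (z - 4)*(z + 1)*(z + 3)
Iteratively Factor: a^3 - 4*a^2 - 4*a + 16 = (a - 2)*(a^2 - 2*a - 8) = (a - 4)*(a - 2)*(a + 2)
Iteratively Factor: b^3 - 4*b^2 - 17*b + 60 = (b - 3)*(b^2 - b - 20) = (b - 3)*(b + 4)*(b - 5)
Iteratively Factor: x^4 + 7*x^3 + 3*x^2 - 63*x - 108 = (x + 3)*(x^3 + 4*x^2 - 9*x - 36) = (x + 3)^2*(x^2 + x - 12) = (x - 3)*(x + 3)^2*(x + 4)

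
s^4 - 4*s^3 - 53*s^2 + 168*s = s*(s - 8)*(s - 3)*(s + 7)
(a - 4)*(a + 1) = a^2 - 3*a - 4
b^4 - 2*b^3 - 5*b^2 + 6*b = b*(b - 3)*(b - 1)*(b + 2)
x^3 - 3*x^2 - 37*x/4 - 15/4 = (x - 5)*(x + 1/2)*(x + 3/2)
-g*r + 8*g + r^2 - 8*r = (-g + r)*(r - 8)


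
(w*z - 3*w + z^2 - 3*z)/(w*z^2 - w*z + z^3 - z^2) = (z - 3)/(z*(z - 1))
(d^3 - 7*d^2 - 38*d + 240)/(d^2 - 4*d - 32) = (d^2 + d - 30)/(d + 4)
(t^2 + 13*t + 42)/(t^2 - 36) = (t + 7)/(t - 6)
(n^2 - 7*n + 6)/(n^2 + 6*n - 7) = (n - 6)/(n + 7)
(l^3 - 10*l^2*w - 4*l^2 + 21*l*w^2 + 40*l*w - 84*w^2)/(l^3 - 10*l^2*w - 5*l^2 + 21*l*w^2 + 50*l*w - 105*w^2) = (l - 4)/(l - 5)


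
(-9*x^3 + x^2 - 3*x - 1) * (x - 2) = -9*x^4 + 19*x^3 - 5*x^2 + 5*x + 2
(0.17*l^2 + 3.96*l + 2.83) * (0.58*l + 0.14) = 0.0986*l^3 + 2.3206*l^2 + 2.1958*l + 0.3962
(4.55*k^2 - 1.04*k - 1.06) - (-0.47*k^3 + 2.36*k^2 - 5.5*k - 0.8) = 0.47*k^3 + 2.19*k^2 + 4.46*k - 0.26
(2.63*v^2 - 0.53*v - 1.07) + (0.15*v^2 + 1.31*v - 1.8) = 2.78*v^2 + 0.78*v - 2.87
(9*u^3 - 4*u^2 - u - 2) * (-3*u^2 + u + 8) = -27*u^5 + 21*u^4 + 71*u^3 - 27*u^2 - 10*u - 16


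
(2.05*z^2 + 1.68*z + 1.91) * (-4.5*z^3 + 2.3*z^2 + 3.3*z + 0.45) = -9.225*z^5 - 2.845*z^4 + 2.034*z^3 + 10.8595*z^2 + 7.059*z + 0.8595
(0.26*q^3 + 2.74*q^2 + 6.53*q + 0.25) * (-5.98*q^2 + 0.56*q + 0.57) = -1.5548*q^5 - 16.2396*q^4 - 37.3668*q^3 + 3.7236*q^2 + 3.8621*q + 0.1425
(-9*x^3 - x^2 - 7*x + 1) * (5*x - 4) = -45*x^4 + 31*x^3 - 31*x^2 + 33*x - 4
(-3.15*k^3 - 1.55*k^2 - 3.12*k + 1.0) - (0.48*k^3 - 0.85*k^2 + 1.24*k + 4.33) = -3.63*k^3 - 0.7*k^2 - 4.36*k - 3.33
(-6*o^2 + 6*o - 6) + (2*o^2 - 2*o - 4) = -4*o^2 + 4*o - 10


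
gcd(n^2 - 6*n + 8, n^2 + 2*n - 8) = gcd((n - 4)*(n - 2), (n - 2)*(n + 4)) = n - 2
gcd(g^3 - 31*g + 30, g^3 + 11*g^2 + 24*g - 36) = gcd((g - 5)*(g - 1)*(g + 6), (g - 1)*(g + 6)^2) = g^2 + 5*g - 6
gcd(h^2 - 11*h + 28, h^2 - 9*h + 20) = h - 4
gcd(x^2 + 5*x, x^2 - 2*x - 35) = x + 5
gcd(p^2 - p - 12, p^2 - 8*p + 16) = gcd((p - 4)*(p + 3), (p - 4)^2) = p - 4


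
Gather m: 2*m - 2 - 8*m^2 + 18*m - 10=-8*m^2 + 20*m - 12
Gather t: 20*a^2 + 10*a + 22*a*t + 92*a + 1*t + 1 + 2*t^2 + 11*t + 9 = 20*a^2 + 102*a + 2*t^2 + t*(22*a + 12) + 10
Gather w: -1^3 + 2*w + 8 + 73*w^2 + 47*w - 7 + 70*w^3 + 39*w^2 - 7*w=70*w^3 + 112*w^2 + 42*w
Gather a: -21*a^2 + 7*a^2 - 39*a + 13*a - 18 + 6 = -14*a^2 - 26*a - 12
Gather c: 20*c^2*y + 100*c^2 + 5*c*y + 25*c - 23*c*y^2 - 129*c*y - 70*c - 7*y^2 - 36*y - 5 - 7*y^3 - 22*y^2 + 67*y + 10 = c^2*(20*y + 100) + c*(-23*y^2 - 124*y - 45) - 7*y^3 - 29*y^2 + 31*y + 5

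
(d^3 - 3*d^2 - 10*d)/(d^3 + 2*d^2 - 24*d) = (d^2 - 3*d - 10)/(d^2 + 2*d - 24)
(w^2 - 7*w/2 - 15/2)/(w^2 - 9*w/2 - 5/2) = (2*w + 3)/(2*w + 1)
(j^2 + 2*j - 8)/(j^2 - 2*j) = (j + 4)/j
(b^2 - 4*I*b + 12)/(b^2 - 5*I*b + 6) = (b + 2*I)/(b + I)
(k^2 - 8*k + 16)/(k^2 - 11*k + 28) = (k - 4)/(k - 7)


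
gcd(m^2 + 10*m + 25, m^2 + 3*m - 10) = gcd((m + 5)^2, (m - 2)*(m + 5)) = m + 5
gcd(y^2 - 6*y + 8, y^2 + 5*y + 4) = 1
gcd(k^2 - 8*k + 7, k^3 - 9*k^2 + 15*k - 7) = k^2 - 8*k + 7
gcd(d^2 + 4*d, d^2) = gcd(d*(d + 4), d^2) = d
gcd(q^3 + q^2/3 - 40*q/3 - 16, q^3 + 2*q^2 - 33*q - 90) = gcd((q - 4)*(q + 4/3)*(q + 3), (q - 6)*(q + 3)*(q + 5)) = q + 3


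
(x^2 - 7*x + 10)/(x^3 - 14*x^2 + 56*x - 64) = (x - 5)/(x^2 - 12*x + 32)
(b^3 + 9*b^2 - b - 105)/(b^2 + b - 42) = (b^2 + 2*b - 15)/(b - 6)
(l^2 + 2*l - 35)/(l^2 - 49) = (l - 5)/(l - 7)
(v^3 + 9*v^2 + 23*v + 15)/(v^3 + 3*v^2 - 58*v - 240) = (v^2 + 4*v + 3)/(v^2 - 2*v - 48)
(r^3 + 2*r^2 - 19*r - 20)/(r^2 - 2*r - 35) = (r^2 - 3*r - 4)/(r - 7)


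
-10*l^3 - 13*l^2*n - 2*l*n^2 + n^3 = (-5*l + n)*(l + n)*(2*l + n)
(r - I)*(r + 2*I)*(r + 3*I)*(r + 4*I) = r^4 + 8*I*r^3 - 17*r^2 + 2*I*r - 24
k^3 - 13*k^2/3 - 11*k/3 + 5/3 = (k - 5)*(k - 1/3)*(k + 1)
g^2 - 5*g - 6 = (g - 6)*(g + 1)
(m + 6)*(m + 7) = m^2 + 13*m + 42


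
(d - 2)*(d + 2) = d^2 - 4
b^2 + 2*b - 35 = (b - 5)*(b + 7)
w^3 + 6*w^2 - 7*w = w*(w - 1)*(w + 7)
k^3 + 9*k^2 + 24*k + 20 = (k + 2)^2*(k + 5)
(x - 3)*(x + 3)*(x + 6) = x^3 + 6*x^2 - 9*x - 54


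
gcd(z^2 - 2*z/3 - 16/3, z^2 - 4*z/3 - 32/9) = z - 8/3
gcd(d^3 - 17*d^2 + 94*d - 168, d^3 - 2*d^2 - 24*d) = d - 6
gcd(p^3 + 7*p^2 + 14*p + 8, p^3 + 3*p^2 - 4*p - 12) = p + 2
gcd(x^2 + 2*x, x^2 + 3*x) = x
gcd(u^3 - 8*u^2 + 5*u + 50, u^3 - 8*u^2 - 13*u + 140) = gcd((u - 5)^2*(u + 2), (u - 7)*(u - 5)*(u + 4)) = u - 5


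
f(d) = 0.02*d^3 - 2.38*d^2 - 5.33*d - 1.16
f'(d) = 0.06*d^2 - 4.76*d - 5.33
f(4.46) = -70.50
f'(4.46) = -25.37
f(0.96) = -8.45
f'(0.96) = -9.84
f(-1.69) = 0.95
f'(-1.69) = 2.89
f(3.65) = -51.35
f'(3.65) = -21.90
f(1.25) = -11.50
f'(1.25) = -11.19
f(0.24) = -2.58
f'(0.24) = -6.47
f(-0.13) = -0.51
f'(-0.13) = -4.71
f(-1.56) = 1.29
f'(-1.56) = 2.24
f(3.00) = -38.03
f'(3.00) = -19.07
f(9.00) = -227.33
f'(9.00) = -43.31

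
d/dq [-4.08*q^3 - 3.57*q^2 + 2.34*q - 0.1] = -12.24*q^2 - 7.14*q + 2.34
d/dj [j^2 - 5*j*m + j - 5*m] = 2*j - 5*m + 1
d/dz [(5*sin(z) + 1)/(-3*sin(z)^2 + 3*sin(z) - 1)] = (15*sin(z)^2 + 6*sin(z) - 8)*cos(z)/(3*sin(z)^2 - 3*sin(z) + 1)^2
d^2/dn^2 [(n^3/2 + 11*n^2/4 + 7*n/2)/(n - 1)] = (n^3 - 3*n^2 + 3*n + 25/2)/(n^3 - 3*n^2 + 3*n - 1)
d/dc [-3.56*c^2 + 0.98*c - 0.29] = 0.98 - 7.12*c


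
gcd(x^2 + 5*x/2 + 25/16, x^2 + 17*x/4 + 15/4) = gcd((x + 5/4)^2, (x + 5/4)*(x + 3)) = x + 5/4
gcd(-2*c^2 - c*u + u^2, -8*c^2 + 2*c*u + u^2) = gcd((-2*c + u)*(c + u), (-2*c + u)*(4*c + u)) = -2*c + u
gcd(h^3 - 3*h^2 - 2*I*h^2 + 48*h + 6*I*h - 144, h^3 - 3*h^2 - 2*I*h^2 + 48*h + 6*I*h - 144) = h^3 + h^2*(-3 - 2*I) + h*(48 + 6*I) - 144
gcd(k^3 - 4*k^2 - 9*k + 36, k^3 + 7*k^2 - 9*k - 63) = k^2 - 9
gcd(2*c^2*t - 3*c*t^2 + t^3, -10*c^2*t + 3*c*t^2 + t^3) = -2*c*t + t^2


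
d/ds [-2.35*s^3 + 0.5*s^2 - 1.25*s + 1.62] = -7.05*s^2 + 1.0*s - 1.25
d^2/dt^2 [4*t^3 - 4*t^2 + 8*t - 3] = 24*t - 8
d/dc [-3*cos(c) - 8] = 3*sin(c)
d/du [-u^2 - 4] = -2*u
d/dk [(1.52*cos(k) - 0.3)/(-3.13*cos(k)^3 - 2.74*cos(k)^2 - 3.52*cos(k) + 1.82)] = (-9.5152*cos(k)^3 - 1.3478*cos(k)^2 + 1.644*cos(k) - 1.7104)*sin(k)/(9.7969*cos(k)^6 + 17.1524*cos(k)^5 + 29.5428*cos(k)^4 + 7.8964*cos(k)^3 + 2.4168*cos(k)^2 - 12.8128*cos(k) + 3.3124)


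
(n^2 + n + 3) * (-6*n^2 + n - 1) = -6*n^4 - 5*n^3 - 18*n^2 + 2*n - 3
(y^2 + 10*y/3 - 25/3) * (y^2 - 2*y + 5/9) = y^4 + 4*y^3/3 - 130*y^2/9 + 500*y/27 - 125/27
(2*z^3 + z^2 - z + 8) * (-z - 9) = -2*z^4 - 19*z^3 - 8*z^2 + z - 72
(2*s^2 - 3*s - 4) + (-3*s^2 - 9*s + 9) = -s^2 - 12*s + 5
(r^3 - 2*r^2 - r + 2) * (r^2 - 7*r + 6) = r^5 - 9*r^4 + 19*r^3 - 3*r^2 - 20*r + 12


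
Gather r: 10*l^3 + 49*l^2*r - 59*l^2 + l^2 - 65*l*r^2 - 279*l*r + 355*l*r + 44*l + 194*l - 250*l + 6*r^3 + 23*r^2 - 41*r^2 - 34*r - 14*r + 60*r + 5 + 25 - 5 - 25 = 10*l^3 - 58*l^2 - 12*l + 6*r^3 + r^2*(-65*l - 18) + r*(49*l^2 + 76*l + 12)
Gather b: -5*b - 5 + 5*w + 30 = -5*b + 5*w + 25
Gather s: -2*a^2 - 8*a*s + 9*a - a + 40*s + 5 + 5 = -2*a^2 + 8*a + s*(40 - 8*a) + 10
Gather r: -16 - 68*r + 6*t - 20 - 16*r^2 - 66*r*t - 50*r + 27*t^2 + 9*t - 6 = -16*r^2 + r*(-66*t - 118) + 27*t^2 + 15*t - 42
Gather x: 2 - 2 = 0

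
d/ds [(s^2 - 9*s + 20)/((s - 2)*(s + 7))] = 2*(7*s^2 - 34*s + 13)/(s^4 + 10*s^3 - 3*s^2 - 140*s + 196)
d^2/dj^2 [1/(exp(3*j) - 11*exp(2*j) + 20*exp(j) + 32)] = ((-9*exp(2*j) + 44*exp(j) - 20)*(exp(3*j) - 11*exp(2*j) + 20*exp(j) + 32) + 2*(3*exp(2*j) - 22*exp(j) + 20)^2*exp(j))*exp(j)/(exp(3*j) - 11*exp(2*j) + 20*exp(j) + 32)^3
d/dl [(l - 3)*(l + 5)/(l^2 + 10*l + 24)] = 2*(4*l^2 + 39*l + 99)/(l^4 + 20*l^3 + 148*l^2 + 480*l + 576)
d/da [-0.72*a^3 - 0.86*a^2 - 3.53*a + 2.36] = -2.16*a^2 - 1.72*a - 3.53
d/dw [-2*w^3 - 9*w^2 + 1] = 6*w*(-w - 3)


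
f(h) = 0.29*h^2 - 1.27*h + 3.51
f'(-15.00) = -9.97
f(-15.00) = 87.81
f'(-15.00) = -9.97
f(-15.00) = 87.81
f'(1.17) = -0.59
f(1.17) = 2.42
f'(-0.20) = -1.39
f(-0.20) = 3.78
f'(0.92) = -0.74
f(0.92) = 2.59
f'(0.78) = -0.82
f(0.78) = 2.70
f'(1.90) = -0.17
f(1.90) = 2.14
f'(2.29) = 0.06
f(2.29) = 2.12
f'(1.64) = -0.32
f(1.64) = 2.21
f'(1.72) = -0.27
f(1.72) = 2.18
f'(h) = 0.58*h - 1.27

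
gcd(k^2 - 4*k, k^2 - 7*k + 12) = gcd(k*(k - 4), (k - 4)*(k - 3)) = k - 4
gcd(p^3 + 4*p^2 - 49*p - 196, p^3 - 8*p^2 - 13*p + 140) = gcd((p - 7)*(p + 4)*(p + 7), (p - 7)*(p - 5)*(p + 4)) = p^2 - 3*p - 28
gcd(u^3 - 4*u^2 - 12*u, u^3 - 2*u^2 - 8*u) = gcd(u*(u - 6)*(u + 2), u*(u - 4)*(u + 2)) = u^2 + 2*u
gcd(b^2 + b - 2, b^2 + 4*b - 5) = b - 1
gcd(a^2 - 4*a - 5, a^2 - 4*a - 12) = 1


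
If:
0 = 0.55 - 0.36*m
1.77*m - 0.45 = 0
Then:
No Solution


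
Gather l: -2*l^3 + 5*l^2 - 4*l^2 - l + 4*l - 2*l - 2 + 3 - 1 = -2*l^3 + l^2 + l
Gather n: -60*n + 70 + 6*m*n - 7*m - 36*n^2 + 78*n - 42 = -7*m - 36*n^2 + n*(6*m + 18) + 28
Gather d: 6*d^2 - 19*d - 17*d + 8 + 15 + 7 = 6*d^2 - 36*d + 30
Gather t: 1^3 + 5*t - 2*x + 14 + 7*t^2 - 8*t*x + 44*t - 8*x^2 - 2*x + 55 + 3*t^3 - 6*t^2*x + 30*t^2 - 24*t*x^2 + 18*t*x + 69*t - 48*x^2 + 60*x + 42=3*t^3 + t^2*(37 - 6*x) + t*(-24*x^2 + 10*x + 118) - 56*x^2 + 56*x + 112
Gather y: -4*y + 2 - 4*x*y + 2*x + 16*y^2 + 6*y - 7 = 2*x + 16*y^2 + y*(2 - 4*x) - 5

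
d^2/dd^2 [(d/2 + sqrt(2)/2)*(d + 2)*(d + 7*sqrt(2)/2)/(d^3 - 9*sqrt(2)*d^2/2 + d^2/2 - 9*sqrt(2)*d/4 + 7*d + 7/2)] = 12*(4*d^6 + 24*sqrt(2)*d^6 + 90*sqrt(2)*d^5 - 432*sqrt(2)*d^4 - 402*d^4 - 1023*sqrt(2)*d^3 + 1350*d^3 - 1134*sqrt(2)*d^2 + 6258*d^2 - 2898*sqrt(2)*d + 4536*d - 882*sqrt(2) + 2128)/(32*d^9 - 432*sqrt(2)*d^8 + 48*d^8 - 648*sqrt(2)*d^7 + 4584*d^7 - 12204*sqrt(2)*d^6 + 6844*d^6 - 17874*sqrt(2)*d^5 + 35340*d^5 - 30078*sqrt(2)*d^4 + 48450*d^4 - 33237*sqrt(2)*d^3 + 34916*d^3 - 15876*sqrt(2)*d^2 + 20454*d^2 - 2646*sqrt(2)*d + 8232*d + 1372)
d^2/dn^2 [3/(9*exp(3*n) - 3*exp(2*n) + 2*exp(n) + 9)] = 3*((-81*exp(2*n) + 12*exp(n) - 2)*(9*exp(3*n) - 3*exp(2*n) + 2*exp(n) + 9) + 2*(27*exp(2*n) - 6*exp(n) + 2)^2*exp(n))*exp(n)/(9*exp(3*n) - 3*exp(2*n) + 2*exp(n) + 9)^3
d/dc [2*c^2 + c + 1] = 4*c + 1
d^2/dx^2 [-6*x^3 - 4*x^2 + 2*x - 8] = -36*x - 8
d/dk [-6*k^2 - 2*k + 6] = -12*k - 2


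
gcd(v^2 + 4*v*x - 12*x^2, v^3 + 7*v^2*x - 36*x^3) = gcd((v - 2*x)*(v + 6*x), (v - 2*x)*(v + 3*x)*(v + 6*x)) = -v^2 - 4*v*x + 12*x^2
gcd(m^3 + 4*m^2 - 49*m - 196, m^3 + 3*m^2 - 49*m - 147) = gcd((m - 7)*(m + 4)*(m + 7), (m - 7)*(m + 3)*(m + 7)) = m^2 - 49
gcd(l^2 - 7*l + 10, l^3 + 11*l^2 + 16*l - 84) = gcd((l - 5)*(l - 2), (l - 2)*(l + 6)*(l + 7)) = l - 2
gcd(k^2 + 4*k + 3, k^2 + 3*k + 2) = k + 1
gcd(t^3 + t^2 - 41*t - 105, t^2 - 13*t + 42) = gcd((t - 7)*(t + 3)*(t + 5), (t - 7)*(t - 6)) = t - 7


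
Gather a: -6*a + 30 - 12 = 18 - 6*a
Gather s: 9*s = 9*s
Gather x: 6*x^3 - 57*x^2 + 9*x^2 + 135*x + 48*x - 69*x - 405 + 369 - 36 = 6*x^3 - 48*x^2 + 114*x - 72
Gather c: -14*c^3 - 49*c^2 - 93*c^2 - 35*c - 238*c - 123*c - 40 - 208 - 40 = -14*c^3 - 142*c^2 - 396*c - 288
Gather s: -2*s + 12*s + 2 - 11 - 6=10*s - 15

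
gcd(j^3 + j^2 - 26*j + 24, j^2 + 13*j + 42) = j + 6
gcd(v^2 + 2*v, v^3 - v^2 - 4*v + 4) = v + 2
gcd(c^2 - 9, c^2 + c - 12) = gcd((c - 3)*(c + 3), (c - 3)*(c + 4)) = c - 3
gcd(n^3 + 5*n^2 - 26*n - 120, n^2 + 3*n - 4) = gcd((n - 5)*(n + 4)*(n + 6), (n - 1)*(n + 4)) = n + 4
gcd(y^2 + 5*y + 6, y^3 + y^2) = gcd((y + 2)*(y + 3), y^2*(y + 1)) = 1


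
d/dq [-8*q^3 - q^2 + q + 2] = -24*q^2 - 2*q + 1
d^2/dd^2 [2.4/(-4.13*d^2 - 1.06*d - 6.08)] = (81.87312*d^2 + 21.01344*d - 2.4*(8.26*d + 1.06)*(16.52*d + 2.12) + 120.52992)/(4.13*d^2 + 1.06*d + 6.08)^3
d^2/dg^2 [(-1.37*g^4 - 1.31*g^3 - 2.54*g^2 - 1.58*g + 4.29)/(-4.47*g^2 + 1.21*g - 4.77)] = (54.747666*g^6 - 44.459514*g^5 + 187.30092*g^4 - 87.92726*g^3 - 510.562008*g^2 + 115.92612*g + 304.203228)/(89.314623*g^6 - 72.530667*g^5 + 305.56026*g^4 - 156.568555*g^3 + 326.06766*g^2 - 82.593027*g + 108.531333)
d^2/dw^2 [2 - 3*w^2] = -6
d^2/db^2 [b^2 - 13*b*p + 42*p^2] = 2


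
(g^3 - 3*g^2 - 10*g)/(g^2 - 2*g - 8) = g*(g - 5)/(g - 4)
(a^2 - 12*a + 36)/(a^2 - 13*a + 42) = (a - 6)/(a - 7)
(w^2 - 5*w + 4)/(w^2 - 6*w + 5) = (w - 4)/(w - 5)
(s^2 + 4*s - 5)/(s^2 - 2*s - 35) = (s - 1)/(s - 7)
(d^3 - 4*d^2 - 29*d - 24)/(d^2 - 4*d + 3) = (d^3 - 4*d^2 - 29*d - 24)/(d^2 - 4*d + 3)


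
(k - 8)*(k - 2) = k^2 - 10*k + 16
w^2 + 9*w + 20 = (w + 4)*(w + 5)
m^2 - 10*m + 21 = (m - 7)*(m - 3)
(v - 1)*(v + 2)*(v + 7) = v^3 + 8*v^2 + 5*v - 14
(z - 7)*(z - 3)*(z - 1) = z^3 - 11*z^2 + 31*z - 21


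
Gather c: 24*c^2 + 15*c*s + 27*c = 24*c^2 + c*(15*s + 27)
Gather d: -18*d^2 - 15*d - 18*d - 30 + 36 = -18*d^2 - 33*d + 6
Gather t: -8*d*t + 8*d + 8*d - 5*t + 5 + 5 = 16*d + t*(-8*d - 5) + 10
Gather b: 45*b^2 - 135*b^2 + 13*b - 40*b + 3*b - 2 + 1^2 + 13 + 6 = -90*b^2 - 24*b + 18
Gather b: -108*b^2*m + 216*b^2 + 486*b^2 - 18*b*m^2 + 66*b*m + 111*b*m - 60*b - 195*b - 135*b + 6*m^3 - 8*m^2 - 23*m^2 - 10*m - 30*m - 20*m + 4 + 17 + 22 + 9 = b^2*(702 - 108*m) + b*(-18*m^2 + 177*m - 390) + 6*m^3 - 31*m^2 - 60*m + 52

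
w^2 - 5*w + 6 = (w - 3)*(w - 2)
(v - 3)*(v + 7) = v^2 + 4*v - 21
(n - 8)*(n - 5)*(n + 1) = n^3 - 12*n^2 + 27*n + 40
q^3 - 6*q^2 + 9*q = q*(q - 3)^2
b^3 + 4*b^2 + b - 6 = (b - 1)*(b + 2)*(b + 3)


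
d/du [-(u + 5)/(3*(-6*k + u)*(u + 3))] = ((6*k - u)*(u + 3) - (6*k - u)*(u + 5) + (u + 3)*(u + 5))/(3*(6*k - u)^2*(u + 3)^2)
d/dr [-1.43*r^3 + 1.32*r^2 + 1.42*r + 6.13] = -4.29*r^2 + 2.64*r + 1.42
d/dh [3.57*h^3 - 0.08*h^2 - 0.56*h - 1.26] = 10.71*h^2 - 0.16*h - 0.56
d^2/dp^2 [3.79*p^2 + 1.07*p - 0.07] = 7.58000000000000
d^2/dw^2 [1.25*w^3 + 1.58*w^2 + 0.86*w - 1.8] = 7.5*w + 3.16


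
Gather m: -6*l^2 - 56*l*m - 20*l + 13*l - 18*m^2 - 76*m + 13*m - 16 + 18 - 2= -6*l^2 - 7*l - 18*m^2 + m*(-56*l - 63)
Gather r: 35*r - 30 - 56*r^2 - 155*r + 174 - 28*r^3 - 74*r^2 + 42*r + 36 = -28*r^3 - 130*r^2 - 78*r + 180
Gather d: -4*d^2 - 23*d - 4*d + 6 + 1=-4*d^2 - 27*d + 7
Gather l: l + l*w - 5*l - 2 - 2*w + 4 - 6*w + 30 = l*(w - 4) - 8*w + 32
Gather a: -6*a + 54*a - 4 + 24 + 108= 48*a + 128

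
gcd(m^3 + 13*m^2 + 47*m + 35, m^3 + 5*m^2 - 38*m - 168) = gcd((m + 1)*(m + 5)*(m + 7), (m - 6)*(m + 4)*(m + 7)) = m + 7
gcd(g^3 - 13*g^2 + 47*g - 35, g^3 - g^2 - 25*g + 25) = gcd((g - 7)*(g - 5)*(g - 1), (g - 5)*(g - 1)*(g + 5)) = g^2 - 6*g + 5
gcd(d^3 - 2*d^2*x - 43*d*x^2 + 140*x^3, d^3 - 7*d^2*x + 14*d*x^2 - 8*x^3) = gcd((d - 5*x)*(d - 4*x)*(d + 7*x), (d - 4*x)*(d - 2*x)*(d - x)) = -d + 4*x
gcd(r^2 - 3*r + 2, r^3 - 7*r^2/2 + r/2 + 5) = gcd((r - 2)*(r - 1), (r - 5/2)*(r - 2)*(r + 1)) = r - 2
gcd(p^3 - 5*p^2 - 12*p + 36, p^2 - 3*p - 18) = p^2 - 3*p - 18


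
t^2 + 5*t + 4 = (t + 1)*(t + 4)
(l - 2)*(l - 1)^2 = l^3 - 4*l^2 + 5*l - 2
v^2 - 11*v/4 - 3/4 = (v - 3)*(v + 1/4)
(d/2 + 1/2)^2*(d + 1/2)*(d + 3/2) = d^4/4 + d^3 + 23*d^2/16 + 7*d/8 + 3/16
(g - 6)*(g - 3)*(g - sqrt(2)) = g^3 - 9*g^2 - sqrt(2)*g^2 + 9*sqrt(2)*g + 18*g - 18*sqrt(2)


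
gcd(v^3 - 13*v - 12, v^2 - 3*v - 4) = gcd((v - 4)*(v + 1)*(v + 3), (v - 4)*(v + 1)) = v^2 - 3*v - 4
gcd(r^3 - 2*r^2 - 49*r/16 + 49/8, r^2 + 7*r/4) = r + 7/4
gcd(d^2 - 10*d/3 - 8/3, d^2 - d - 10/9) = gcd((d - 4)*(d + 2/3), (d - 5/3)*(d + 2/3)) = d + 2/3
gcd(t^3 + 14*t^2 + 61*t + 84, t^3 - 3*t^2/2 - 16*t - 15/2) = t + 3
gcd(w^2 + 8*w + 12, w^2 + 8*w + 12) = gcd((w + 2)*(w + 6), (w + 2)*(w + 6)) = w^2 + 8*w + 12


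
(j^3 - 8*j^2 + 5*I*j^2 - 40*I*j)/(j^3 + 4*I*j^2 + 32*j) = (j^2 + j*(-8 + 5*I) - 40*I)/(j^2 + 4*I*j + 32)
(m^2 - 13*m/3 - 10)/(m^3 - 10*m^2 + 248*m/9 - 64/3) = 3*(3*m + 5)/(9*m^2 - 36*m + 32)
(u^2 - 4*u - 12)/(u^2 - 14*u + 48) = (u + 2)/(u - 8)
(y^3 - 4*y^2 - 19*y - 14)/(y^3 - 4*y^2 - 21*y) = (y^2 + 3*y + 2)/(y*(y + 3))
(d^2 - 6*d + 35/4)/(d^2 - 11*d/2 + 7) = (d - 5/2)/(d - 2)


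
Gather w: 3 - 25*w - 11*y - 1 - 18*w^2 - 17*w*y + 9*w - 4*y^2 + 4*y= -18*w^2 + w*(-17*y - 16) - 4*y^2 - 7*y + 2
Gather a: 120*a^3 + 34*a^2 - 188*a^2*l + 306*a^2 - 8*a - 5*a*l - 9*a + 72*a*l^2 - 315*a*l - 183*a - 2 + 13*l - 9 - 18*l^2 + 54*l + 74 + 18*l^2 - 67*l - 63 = 120*a^3 + a^2*(340 - 188*l) + a*(72*l^2 - 320*l - 200)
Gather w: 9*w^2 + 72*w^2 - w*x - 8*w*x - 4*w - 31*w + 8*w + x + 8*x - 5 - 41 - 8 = 81*w^2 + w*(-9*x - 27) + 9*x - 54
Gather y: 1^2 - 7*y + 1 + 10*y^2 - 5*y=10*y^2 - 12*y + 2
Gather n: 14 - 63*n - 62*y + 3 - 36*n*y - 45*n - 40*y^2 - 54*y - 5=n*(-36*y - 108) - 40*y^2 - 116*y + 12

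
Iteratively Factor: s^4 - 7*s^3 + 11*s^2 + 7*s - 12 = (s - 3)*(s^3 - 4*s^2 - s + 4) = (s - 3)*(s + 1)*(s^2 - 5*s + 4) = (s - 4)*(s - 3)*(s + 1)*(s - 1)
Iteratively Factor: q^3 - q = (q)*(q^2 - 1) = q*(q - 1)*(q + 1)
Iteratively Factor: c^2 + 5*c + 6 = (c + 2)*(c + 3)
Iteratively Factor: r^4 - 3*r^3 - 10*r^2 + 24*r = (r - 2)*(r^3 - r^2 - 12*r) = r*(r - 2)*(r^2 - r - 12) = r*(r - 2)*(r + 3)*(r - 4)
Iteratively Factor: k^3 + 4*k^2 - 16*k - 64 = (k + 4)*(k^2 - 16) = (k - 4)*(k + 4)*(k + 4)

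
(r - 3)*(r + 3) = r^2 - 9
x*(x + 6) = x^2 + 6*x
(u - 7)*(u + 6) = u^2 - u - 42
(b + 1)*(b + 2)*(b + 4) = b^3 + 7*b^2 + 14*b + 8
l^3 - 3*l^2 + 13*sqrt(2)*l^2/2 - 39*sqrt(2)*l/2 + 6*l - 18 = (l - 3)*(l + sqrt(2)/2)*(l + 6*sqrt(2))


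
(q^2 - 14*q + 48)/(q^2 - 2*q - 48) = (q - 6)/(q + 6)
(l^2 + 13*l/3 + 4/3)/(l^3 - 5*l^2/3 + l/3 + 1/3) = (l + 4)/(l^2 - 2*l + 1)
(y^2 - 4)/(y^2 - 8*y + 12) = (y + 2)/(y - 6)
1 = 1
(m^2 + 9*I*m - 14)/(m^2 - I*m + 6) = (m + 7*I)/(m - 3*I)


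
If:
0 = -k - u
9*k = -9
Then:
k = -1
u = 1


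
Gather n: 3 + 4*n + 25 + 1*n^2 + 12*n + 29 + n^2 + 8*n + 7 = 2*n^2 + 24*n + 64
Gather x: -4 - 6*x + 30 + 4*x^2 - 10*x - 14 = 4*x^2 - 16*x + 12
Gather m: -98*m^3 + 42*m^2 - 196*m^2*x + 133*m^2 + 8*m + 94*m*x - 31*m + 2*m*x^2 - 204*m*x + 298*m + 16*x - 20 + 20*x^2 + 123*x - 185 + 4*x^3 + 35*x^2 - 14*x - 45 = -98*m^3 + m^2*(175 - 196*x) + m*(2*x^2 - 110*x + 275) + 4*x^3 + 55*x^2 + 125*x - 250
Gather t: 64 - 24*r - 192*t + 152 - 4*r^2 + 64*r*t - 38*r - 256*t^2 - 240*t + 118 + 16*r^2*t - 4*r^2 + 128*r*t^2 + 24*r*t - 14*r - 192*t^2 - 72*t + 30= -8*r^2 - 76*r + t^2*(128*r - 448) + t*(16*r^2 + 88*r - 504) + 364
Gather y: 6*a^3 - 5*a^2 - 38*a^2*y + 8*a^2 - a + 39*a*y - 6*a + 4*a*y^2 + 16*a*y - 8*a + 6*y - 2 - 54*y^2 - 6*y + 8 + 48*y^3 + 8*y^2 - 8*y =6*a^3 + 3*a^2 - 15*a + 48*y^3 + y^2*(4*a - 46) + y*(-38*a^2 + 55*a - 8) + 6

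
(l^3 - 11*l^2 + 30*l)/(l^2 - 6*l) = l - 5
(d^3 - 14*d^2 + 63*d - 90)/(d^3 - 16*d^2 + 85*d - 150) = (d - 3)/(d - 5)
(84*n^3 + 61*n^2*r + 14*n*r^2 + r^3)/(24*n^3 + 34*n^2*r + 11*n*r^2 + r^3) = (21*n^2 + 10*n*r + r^2)/(6*n^2 + 7*n*r + r^2)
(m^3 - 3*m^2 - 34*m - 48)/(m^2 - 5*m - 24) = m + 2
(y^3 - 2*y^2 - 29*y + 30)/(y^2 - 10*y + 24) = (y^2 + 4*y - 5)/(y - 4)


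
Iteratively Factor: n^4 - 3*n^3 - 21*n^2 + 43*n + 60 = (n - 5)*(n^3 + 2*n^2 - 11*n - 12) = (n - 5)*(n + 1)*(n^2 + n - 12) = (n - 5)*(n + 1)*(n + 4)*(n - 3)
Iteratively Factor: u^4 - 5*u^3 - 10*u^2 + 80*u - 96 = (u - 4)*(u^3 - u^2 - 14*u + 24) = (u - 4)*(u - 3)*(u^2 + 2*u - 8) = (u - 4)*(u - 3)*(u + 4)*(u - 2)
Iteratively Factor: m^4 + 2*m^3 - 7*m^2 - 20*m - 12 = (m - 3)*(m^3 + 5*m^2 + 8*m + 4) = (m - 3)*(m + 2)*(m^2 + 3*m + 2) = (m - 3)*(m + 1)*(m + 2)*(m + 2)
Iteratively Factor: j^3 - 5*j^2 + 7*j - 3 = (j - 1)*(j^2 - 4*j + 3) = (j - 1)^2*(j - 3)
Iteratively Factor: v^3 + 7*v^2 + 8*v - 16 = (v - 1)*(v^2 + 8*v + 16) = (v - 1)*(v + 4)*(v + 4)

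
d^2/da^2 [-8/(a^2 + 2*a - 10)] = 16*(a^2 + 2*a - 4*(a + 1)^2 - 10)/(a^2 + 2*a - 10)^3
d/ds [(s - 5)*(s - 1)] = 2*s - 6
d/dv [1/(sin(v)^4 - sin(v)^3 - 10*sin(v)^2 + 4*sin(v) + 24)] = (11*sin(v) + 4*cos(v)^2 - 6)*cos(v)/((sin(v) - 3)^2*(sin(v) - 2)^2*(sin(v) + 2)^3)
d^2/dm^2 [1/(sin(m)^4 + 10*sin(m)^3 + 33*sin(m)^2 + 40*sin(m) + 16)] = 2*(-8*sin(m)^3 - 27*sin(m)^2 + 3*sin(m) + 67)/((sin(m) + 1)^3*(sin(m) + 4)^4)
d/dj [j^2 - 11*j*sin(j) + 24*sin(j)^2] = -11*j*cos(j) + 2*j - 11*sin(j) + 24*sin(2*j)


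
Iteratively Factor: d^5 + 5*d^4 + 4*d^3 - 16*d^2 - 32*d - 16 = (d + 2)*(d^4 + 3*d^3 - 2*d^2 - 12*d - 8) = (d + 1)*(d + 2)*(d^3 + 2*d^2 - 4*d - 8) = (d - 2)*(d + 1)*(d + 2)*(d^2 + 4*d + 4) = (d - 2)*(d + 1)*(d + 2)^2*(d + 2)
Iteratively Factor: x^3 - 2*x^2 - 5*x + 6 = (x - 1)*(x^2 - x - 6) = (x - 1)*(x + 2)*(x - 3)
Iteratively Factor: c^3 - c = (c)*(c^2 - 1) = c*(c + 1)*(c - 1)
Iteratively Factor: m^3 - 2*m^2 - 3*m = (m + 1)*(m^2 - 3*m) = m*(m + 1)*(m - 3)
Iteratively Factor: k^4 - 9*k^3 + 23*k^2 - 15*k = (k - 3)*(k^3 - 6*k^2 + 5*k) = (k - 3)*(k - 1)*(k^2 - 5*k) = k*(k - 3)*(k - 1)*(k - 5)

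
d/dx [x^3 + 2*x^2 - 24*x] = 3*x^2 + 4*x - 24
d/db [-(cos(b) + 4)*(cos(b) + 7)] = (2*cos(b) + 11)*sin(b)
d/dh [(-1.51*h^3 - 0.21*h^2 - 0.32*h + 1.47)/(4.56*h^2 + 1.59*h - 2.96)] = (-6.8856*h^4 - 4.8018*h^3 + 14.5341*h^2 - 12.1632*h - 1.3901)/(20.7936*h^4 + 14.5008*h^3 - 24.4671*h^2 - 9.4128*h + 8.7616)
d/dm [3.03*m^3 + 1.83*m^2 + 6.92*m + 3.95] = 9.09*m^2 + 3.66*m + 6.92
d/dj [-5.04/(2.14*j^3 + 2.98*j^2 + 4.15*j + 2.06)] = (32.3568*j^2 + 30.0384*j + 20.916)/(2.14*j^3 + 2.98*j^2 + 4.15*j + 2.06)^2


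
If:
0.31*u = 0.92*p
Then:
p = 0.33695652173913*u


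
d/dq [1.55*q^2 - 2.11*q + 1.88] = 3.1*q - 2.11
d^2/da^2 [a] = 0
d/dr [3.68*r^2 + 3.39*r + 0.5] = 7.36*r + 3.39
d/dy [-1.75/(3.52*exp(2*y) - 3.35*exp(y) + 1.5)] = (12.32*exp(y) - 5.8625)*exp(y)/(3.52*exp(2*y) - 3.35*exp(y) + 1.5)^2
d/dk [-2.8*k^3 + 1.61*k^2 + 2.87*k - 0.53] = -8.4*k^2 + 3.22*k + 2.87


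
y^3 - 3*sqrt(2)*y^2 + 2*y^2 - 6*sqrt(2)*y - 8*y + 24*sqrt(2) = (y - 2)*(y + 4)*(y - 3*sqrt(2))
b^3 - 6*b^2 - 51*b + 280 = (b - 8)*(b - 5)*(b + 7)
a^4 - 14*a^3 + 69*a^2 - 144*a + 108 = (a - 6)*(a - 3)^2*(a - 2)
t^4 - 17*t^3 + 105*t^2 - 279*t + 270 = (t - 6)*(t - 5)*(t - 3)^2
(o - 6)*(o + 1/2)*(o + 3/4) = o^3 - 19*o^2/4 - 57*o/8 - 9/4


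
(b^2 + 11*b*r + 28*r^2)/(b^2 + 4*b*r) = (b + 7*r)/b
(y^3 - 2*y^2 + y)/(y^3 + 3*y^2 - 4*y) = (y - 1)/(y + 4)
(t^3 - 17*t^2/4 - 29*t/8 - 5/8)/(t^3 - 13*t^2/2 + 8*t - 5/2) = (8*t^2 + 6*t + 1)/(4*(2*t^2 - 3*t + 1))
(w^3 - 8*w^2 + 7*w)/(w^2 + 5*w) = (w^2 - 8*w + 7)/(w + 5)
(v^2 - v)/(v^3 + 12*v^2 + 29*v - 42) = v/(v^2 + 13*v + 42)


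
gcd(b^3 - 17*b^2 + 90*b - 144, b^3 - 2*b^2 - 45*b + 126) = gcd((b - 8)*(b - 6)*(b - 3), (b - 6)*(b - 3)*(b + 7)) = b^2 - 9*b + 18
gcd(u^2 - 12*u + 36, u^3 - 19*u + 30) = 1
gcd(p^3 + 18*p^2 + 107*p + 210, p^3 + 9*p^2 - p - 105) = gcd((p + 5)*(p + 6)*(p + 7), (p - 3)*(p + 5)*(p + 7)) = p^2 + 12*p + 35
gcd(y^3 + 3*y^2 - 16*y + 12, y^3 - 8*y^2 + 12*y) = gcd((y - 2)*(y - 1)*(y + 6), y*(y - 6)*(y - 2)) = y - 2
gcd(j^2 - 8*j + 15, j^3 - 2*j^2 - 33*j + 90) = j^2 - 8*j + 15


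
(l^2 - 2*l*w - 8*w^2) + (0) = l^2 - 2*l*w - 8*w^2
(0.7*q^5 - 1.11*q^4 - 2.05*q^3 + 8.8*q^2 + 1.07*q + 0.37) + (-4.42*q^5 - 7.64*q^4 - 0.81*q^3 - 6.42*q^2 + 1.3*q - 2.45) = -3.72*q^5 - 8.75*q^4 - 2.86*q^3 + 2.38*q^2 + 2.37*q - 2.08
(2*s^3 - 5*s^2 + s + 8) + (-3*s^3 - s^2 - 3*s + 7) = -s^3 - 6*s^2 - 2*s + 15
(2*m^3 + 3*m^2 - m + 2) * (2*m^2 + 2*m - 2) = 4*m^5 + 10*m^4 - 4*m^2 + 6*m - 4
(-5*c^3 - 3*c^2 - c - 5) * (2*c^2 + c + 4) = -10*c^5 - 11*c^4 - 25*c^3 - 23*c^2 - 9*c - 20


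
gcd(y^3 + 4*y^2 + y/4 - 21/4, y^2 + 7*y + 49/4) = y + 7/2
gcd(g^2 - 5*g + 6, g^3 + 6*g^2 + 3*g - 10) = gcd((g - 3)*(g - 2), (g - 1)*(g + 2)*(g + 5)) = 1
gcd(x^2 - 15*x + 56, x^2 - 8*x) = x - 8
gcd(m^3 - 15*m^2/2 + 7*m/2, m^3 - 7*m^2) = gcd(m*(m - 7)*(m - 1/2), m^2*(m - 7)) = m^2 - 7*m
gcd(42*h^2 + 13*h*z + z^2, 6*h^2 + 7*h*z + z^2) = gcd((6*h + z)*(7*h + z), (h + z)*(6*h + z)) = 6*h + z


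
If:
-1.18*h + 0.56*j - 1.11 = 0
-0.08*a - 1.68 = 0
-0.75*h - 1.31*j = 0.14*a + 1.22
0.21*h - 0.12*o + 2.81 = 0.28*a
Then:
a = -21.00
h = -0.25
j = 1.46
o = 71.98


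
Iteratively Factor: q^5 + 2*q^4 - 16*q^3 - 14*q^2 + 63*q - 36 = (q - 3)*(q^4 + 5*q^3 - q^2 - 17*q + 12) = (q - 3)*(q - 1)*(q^3 + 6*q^2 + 5*q - 12) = (q - 3)*(q - 1)*(q + 3)*(q^2 + 3*q - 4) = (q - 3)*(q - 1)*(q + 3)*(q + 4)*(q - 1)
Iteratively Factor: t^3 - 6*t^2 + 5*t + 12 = (t - 3)*(t^2 - 3*t - 4) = (t - 3)*(t + 1)*(t - 4)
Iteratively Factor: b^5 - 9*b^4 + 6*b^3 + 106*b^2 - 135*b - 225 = (b + 1)*(b^4 - 10*b^3 + 16*b^2 + 90*b - 225) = (b + 1)*(b + 3)*(b^3 - 13*b^2 + 55*b - 75) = (b - 5)*(b + 1)*(b + 3)*(b^2 - 8*b + 15) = (b - 5)*(b - 3)*(b + 1)*(b + 3)*(b - 5)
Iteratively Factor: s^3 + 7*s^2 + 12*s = (s + 4)*(s^2 + 3*s) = s*(s + 4)*(s + 3)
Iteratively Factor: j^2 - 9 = (j - 3)*(j + 3)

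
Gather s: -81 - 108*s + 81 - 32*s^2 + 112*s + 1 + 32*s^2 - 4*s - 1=0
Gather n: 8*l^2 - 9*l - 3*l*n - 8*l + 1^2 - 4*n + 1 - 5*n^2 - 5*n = 8*l^2 - 17*l - 5*n^2 + n*(-3*l - 9) + 2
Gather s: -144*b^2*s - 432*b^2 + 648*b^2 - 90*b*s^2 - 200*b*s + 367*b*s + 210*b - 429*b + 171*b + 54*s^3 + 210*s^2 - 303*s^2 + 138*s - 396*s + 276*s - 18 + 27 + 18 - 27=216*b^2 - 48*b + 54*s^3 + s^2*(-90*b - 93) + s*(-144*b^2 + 167*b + 18)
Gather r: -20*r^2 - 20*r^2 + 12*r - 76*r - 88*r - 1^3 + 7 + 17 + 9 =-40*r^2 - 152*r + 32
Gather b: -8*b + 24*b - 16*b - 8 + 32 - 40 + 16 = 0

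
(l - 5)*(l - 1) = l^2 - 6*l + 5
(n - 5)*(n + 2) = n^2 - 3*n - 10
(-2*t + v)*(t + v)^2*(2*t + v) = -4*t^4 - 8*t^3*v - 3*t^2*v^2 + 2*t*v^3 + v^4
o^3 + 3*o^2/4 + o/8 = o*(o + 1/4)*(o + 1/2)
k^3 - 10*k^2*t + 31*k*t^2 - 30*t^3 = (k - 5*t)*(k - 3*t)*(k - 2*t)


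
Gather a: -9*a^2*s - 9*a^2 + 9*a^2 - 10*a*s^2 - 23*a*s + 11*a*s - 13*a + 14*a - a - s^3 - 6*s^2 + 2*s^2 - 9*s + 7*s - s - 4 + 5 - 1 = -9*a^2*s + a*(-10*s^2 - 12*s) - s^3 - 4*s^2 - 3*s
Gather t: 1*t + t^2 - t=t^2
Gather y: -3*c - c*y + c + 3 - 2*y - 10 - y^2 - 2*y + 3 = -2*c - y^2 + y*(-c - 4) - 4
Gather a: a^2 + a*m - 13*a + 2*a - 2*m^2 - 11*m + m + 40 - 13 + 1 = a^2 + a*(m - 11) - 2*m^2 - 10*m + 28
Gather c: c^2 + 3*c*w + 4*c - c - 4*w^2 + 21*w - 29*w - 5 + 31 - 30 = c^2 + c*(3*w + 3) - 4*w^2 - 8*w - 4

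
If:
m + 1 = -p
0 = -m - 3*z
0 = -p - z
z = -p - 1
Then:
No Solution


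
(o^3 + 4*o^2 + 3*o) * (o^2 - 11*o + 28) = o^5 - 7*o^4 - 13*o^3 + 79*o^2 + 84*o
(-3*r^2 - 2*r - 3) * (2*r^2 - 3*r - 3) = -6*r^4 + 5*r^3 + 9*r^2 + 15*r + 9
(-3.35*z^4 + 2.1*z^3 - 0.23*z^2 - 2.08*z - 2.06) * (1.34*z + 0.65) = -4.489*z^5 + 0.6365*z^4 + 1.0568*z^3 - 2.9367*z^2 - 4.1124*z - 1.339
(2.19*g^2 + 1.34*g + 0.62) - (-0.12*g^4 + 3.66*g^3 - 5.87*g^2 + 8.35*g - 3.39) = 0.12*g^4 - 3.66*g^3 + 8.06*g^2 - 7.01*g + 4.01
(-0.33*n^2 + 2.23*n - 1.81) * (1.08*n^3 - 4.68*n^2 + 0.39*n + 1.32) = -0.3564*n^5 + 3.9528*n^4 - 12.5199*n^3 + 8.9049*n^2 + 2.2377*n - 2.3892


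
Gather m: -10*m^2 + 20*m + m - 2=-10*m^2 + 21*m - 2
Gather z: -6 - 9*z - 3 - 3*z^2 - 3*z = -3*z^2 - 12*z - 9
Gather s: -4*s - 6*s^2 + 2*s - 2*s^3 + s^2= -2*s^3 - 5*s^2 - 2*s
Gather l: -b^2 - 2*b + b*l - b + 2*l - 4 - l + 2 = -b^2 - 3*b + l*(b + 1) - 2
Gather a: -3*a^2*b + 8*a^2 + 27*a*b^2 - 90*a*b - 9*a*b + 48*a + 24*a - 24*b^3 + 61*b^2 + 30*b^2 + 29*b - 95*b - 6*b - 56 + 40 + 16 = a^2*(8 - 3*b) + a*(27*b^2 - 99*b + 72) - 24*b^3 + 91*b^2 - 72*b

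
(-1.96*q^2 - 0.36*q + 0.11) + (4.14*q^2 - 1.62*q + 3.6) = 2.18*q^2 - 1.98*q + 3.71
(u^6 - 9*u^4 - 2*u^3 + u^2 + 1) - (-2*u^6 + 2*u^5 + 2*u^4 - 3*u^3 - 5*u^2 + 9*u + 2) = 3*u^6 - 2*u^5 - 11*u^4 + u^3 + 6*u^2 - 9*u - 1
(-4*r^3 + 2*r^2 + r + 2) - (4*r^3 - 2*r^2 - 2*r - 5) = -8*r^3 + 4*r^2 + 3*r + 7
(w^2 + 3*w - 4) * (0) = 0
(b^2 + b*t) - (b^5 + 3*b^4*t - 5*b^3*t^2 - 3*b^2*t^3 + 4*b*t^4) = -b^5 - 3*b^4*t + 5*b^3*t^2 + 3*b^2*t^3 + b^2 - 4*b*t^4 + b*t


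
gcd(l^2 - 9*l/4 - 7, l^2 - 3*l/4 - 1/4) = 1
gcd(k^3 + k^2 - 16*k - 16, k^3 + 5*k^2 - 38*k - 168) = k + 4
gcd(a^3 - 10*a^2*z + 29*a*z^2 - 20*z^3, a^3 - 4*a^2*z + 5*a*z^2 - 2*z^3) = -a + z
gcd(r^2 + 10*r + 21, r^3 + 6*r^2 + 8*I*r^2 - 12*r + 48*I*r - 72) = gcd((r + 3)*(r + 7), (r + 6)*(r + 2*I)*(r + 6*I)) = 1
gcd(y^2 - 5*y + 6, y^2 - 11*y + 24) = y - 3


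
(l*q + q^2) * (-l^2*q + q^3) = -l^3*q^2 - l^2*q^3 + l*q^4 + q^5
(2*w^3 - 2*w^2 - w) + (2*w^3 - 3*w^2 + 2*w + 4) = 4*w^3 - 5*w^2 + w + 4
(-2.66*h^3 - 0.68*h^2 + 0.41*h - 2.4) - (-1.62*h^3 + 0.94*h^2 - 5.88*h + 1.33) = -1.04*h^3 - 1.62*h^2 + 6.29*h - 3.73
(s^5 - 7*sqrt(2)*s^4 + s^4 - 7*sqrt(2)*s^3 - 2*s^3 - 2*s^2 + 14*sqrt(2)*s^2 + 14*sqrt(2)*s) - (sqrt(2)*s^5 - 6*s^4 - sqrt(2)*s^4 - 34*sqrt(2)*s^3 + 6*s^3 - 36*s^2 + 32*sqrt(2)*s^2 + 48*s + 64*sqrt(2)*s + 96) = -sqrt(2)*s^5 + s^5 - 6*sqrt(2)*s^4 + 7*s^4 - 8*s^3 + 27*sqrt(2)*s^3 - 18*sqrt(2)*s^2 + 34*s^2 - 50*sqrt(2)*s - 48*s - 96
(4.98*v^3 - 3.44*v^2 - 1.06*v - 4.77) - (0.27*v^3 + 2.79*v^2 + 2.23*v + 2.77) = 4.71*v^3 - 6.23*v^2 - 3.29*v - 7.54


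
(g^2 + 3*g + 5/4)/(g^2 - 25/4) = (2*g + 1)/(2*g - 5)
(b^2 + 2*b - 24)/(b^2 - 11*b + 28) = (b + 6)/(b - 7)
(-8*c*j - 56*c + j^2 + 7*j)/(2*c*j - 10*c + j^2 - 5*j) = (-8*c*j - 56*c + j^2 + 7*j)/(2*c*j - 10*c + j^2 - 5*j)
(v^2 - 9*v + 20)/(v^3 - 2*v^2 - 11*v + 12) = (v - 5)/(v^2 + 2*v - 3)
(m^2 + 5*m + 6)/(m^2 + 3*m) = (m + 2)/m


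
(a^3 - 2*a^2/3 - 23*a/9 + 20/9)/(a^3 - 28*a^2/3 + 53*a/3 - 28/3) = (a + 5/3)/(a - 7)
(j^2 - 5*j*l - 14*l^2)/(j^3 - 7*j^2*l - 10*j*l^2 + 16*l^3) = (j - 7*l)/(j^2 - 9*j*l + 8*l^2)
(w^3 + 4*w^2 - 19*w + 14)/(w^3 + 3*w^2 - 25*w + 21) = (w - 2)/(w - 3)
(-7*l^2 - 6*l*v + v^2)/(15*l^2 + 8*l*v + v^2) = (-7*l^2 - 6*l*v + v^2)/(15*l^2 + 8*l*v + v^2)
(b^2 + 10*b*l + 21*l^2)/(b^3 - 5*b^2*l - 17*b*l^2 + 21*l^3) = (b + 7*l)/(b^2 - 8*b*l + 7*l^2)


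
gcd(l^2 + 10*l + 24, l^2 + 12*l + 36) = l + 6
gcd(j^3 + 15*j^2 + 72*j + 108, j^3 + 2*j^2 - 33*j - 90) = j + 3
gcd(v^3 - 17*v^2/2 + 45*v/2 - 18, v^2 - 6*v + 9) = v - 3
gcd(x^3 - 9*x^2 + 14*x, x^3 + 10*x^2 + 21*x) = x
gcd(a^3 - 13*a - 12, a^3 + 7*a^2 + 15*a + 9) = a^2 + 4*a + 3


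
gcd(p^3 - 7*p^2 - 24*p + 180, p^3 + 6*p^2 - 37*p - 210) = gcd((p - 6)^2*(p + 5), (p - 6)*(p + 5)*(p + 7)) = p^2 - p - 30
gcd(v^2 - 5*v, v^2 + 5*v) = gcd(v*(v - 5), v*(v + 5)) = v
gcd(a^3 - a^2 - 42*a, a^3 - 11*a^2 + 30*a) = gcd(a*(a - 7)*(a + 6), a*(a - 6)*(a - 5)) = a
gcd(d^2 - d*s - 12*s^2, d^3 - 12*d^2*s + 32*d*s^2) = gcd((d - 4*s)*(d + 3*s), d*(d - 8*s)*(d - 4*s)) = -d + 4*s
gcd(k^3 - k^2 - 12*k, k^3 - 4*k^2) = k^2 - 4*k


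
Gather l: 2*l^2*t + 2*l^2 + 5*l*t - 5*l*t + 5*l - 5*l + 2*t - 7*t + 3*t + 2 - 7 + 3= l^2*(2*t + 2) - 2*t - 2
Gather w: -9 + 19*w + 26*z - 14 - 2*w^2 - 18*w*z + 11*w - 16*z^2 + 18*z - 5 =-2*w^2 + w*(30 - 18*z) - 16*z^2 + 44*z - 28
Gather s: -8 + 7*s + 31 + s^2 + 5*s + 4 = s^2 + 12*s + 27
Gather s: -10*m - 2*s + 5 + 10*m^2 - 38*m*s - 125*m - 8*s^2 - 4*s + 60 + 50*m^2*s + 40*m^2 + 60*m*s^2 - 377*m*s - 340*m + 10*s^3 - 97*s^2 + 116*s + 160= 50*m^2 - 475*m + 10*s^3 + s^2*(60*m - 105) + s*(50*m^2 - 415*m + 110) + 225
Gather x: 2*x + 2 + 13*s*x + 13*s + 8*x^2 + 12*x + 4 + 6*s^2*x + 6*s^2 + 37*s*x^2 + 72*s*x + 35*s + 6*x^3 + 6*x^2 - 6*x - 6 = 6*s^2 + 48*s + 6*x^3 + x^2*(37*s + 14) + x*(6*s^2 + 85*s + 8)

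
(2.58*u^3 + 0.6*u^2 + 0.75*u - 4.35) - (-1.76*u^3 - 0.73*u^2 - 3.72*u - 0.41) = 4.34*u^3 + 1.33*u^2 + 4.47*u - 3.94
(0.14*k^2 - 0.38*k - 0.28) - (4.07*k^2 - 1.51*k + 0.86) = -3.93*k^2 + 1.13*k - 1.14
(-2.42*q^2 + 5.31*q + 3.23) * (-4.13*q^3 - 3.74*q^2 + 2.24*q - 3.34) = 9.9946*q^5 - 12.8795*q^4 - 38.6201*q^3 + 7.897*q^2 - 10.5002*q - 10.7882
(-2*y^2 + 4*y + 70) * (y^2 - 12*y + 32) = -2*y^4 + 28*y^3 - 42*y^2 - 712*y + 2240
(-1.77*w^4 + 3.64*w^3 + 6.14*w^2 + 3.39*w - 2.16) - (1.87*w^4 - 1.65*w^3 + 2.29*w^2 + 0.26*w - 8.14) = -3.64*w^4 + 5.29*w^3 + 3.85*w^2 + 3.13*w + 5.98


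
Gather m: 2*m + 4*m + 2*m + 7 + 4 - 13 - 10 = 8*m - 12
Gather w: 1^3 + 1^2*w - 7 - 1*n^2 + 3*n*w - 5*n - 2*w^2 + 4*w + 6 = -n^2 - 5*n - 2*w^2 + w*(3*n + 5)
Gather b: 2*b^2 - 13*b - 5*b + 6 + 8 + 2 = 2*b^2 - 18*b + 16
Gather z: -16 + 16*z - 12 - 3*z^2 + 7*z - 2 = -3*z^2 + 23*z - 30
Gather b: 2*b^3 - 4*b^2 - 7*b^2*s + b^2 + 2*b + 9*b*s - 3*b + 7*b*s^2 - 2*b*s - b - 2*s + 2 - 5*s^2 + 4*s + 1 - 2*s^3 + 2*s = 2*b^3 + b^2*(-7*s - 3) + b*(7*s^2 + 7*s - 2) - 2*s^3 - 5*s^2 + 4*s + 3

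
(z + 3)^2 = z^2 + 6*z + 9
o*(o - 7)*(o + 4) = o^3 - 3*o^2 - 28*o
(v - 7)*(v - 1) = v^2 - 8*v + 7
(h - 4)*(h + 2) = h^2 - 2*h - 8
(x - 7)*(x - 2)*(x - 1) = x^3 - 10*x^2 + 23*x - 14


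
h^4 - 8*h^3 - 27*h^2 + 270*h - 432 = (h - 8)*(h - 3)^2*(h + 6)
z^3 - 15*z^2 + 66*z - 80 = (z - 8)*(z - 5)*(z - 2)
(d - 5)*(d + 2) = d^2 - 3*d - 10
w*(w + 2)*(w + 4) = w^3 + 6*w^2 + 8*w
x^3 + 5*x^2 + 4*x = x*(x + 1)*(x + 4)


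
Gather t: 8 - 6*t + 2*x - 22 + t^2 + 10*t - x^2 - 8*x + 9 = t^2 + 4*t - x^2 - 6*x - 5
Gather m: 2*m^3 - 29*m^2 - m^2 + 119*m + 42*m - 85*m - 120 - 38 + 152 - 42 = 2*m^3 - 30*m^2 + 76*m - 48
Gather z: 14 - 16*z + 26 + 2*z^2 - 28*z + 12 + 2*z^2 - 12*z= 4*z^2 - 56*z + 52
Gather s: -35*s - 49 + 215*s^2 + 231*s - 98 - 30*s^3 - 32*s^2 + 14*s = -30*s^3 + 183*s^2 + 210*s - 147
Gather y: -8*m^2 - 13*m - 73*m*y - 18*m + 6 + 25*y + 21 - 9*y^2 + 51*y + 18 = -8*m^2 - 31*m - 9*y^2 + y*(76 - 73*m) + 45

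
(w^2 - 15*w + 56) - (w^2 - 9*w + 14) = 42 - 6*w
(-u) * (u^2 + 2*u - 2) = -u^3 - 2*u^2 + 2*u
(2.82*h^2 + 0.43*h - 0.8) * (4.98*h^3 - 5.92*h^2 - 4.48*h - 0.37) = 14.0436*h^5 - 14.553*h^4 - 19.1632*h^3 + 1.7662*h^2 + 3.4249*h + 0.296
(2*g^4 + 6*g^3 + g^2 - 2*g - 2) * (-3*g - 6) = -6*g^5 - 30*g^4 - 39*g^3 + 18*g + 12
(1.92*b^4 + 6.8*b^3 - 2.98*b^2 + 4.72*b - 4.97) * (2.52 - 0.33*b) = -0.6336*b^5 + 2.5944*b^4 + 18.1194*b^3 - 9.0672*b^2 + 13.5345*b - 12.5244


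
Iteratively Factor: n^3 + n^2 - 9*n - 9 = (n + 1)*(n^2 - 9) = (n - 3)*(n + 1)*(n + 3)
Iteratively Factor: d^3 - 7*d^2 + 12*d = (d - 3)*(d^2 - 4*d) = d*(d - 3)*(d - 4)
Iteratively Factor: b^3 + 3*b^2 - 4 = (b - 1)*(b^2 + 4*b + 4) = (b - 1)*(b + 2)*(b + 2)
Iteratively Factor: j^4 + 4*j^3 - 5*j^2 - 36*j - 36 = (j + 2)*(j^3 + 2*j^2 - 9*j - 18) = (j + 2)^2*(j^2 - 9) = (j + 2)^2*(j + 3)*(j - 3)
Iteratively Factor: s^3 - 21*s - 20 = (s + 1)*(s^2 - s - 20) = (s - 5)*(s + 1)*(s + 4)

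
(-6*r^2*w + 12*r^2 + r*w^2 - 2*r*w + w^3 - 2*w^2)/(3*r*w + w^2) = -2*r + 4*r/w + w - 2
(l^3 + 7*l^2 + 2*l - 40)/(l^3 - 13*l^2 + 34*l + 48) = (l^3 + 7*l^2 + 2*l - 40)/(l^3 - 13*l^2 + 34*l + 48)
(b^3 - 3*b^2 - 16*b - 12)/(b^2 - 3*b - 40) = (-b^3 + 3*b^2 + 16*b + 12)/(-b^2 + 3*b + 40)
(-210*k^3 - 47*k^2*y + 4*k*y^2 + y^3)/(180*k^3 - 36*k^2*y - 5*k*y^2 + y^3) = (-35*k^2 - 2*k*y + y^2)/(30*k^2 - 11*k*y + y^2)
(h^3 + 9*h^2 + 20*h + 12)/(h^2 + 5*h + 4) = (h^2 + 8*h + 12)/(h + 4)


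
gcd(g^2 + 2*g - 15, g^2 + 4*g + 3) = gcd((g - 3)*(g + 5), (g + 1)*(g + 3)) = 1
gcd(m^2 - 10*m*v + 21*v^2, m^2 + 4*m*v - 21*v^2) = -m + 3*v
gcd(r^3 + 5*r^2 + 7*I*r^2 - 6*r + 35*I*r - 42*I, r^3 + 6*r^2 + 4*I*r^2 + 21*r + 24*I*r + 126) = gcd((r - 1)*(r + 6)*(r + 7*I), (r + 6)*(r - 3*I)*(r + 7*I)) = r^2 + r*(6 + 7*I) + 42*I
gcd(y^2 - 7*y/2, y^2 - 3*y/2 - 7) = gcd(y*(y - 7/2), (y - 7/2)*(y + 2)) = y - 7/2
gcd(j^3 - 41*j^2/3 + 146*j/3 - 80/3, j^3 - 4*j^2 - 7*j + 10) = j - 5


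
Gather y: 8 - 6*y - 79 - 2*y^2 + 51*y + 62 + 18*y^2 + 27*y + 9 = 16*y^2 + 72*y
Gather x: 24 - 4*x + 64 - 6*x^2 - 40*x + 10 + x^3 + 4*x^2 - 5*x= x^3 - 2*x^2 - 49*x + 98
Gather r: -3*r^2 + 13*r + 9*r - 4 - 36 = -3*r^2 + 22*r - 40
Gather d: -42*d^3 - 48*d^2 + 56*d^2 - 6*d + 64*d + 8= -42*d^3 + 8*d^2 + 58*d + 8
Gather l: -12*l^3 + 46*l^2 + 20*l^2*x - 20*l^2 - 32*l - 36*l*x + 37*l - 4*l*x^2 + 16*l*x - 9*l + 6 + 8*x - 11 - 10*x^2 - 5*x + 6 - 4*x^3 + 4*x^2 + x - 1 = -12*l^3 + l^2*(20*x + 26) + l*(-4*x^2 - 20*x - 4) - 4*x^3 - 6*x^2 + 4*x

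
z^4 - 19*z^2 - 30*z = z*(z - 5)*(z + 2)*(z + 3)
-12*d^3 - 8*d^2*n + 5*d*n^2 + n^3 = (-2*d + n)*(d + n)*(6*d + n)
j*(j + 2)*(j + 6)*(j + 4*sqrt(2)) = j^4 + 4*sqrt(2)*j^3 + 8*j^3 + 12*j^2 + 32*sqrt(2)*j^2 + 48*sqrt(2)*j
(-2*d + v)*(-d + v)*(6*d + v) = 12*d^3 - 16*d^2*v + 3*d*v^2 + v^3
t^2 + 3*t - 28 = (t - 4)*(t + 7)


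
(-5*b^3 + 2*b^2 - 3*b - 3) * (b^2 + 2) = -5*b^5 + 2*b^4 - 13*b^3 + b^2 - 6*b - 6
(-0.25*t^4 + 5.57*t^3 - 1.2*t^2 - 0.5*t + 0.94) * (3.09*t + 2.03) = -0.7725*t^5 + 16.7038*t^4 + 7.5991*t^3 - 3.981*t^2 + 1.8896*t + 1.9082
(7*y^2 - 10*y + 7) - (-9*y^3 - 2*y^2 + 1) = 9*y^3 + 9*y^2 - 10*y + 6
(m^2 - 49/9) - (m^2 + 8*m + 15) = -8*m - 184/9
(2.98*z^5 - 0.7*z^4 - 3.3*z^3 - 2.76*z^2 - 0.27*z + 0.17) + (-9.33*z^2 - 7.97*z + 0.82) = 2.98*z^5 - 0.7*z^4 - 3.3*z^3 - 12.09*z^2 - 8.24*z + 0.99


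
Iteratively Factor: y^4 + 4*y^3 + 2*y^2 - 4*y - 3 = (y + 3)*(y^3 + y^2 - y - 1) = (y + 1)*(y + 3)*(y^2 - 1) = (y - 1)*(y + 1)*(y + 3)*(y + 1)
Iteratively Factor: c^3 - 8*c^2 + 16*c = (c - 4)*(c^2 - 4*c) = (c - 4)^2*(c)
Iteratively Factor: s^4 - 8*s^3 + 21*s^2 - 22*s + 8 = (s - 2)*(s^3 - 6*s^2 + 9*s - 4) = (s - 4)*(s - 2)*(s^2 - 2*s + 1) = (s - 4)*(s - 2)*(s - 1)*(s - 1)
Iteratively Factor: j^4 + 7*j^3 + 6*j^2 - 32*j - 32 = (j + 4)*(j^3 + 3*j^2 - 6*j - 8) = (j - 2)*(j + 4)*(j^2 + 5*j + 4) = (j - 2)*(j + 4)^2*(j + 1)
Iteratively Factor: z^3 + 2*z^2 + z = (z + 1)*(z^2 + z) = z*(z + 1)*(z + 1)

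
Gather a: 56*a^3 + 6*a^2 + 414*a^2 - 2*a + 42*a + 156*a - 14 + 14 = 56*a^3 + 420*a^2 + 196*a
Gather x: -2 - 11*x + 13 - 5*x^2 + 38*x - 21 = -5*x^2 + 27*x - 10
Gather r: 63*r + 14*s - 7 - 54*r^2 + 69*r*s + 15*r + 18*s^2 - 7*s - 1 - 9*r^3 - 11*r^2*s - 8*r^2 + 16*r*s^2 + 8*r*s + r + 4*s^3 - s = -9*r^3 + r^2*(-11*s - 62) + r*(16*s^2 + 77*s + 79) + 4*s^3 + 18*s^2 + 6*s - 8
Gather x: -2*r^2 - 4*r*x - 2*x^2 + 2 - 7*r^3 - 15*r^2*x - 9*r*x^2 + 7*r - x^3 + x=-7*r^3 - 2*r^2 + 7*r - x^3 + x^2*(-9*r - 2) + x*(-15*r^2 - 4*r + 1) + 2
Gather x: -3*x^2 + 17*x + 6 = -3*x^2 + 17*x + 6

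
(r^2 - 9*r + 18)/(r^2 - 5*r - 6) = (r - 3)/(r + 1)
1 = 1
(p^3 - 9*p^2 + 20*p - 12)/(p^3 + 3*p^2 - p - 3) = (p^2 - 8*p + 12)/(p^2 + 4*p + 3)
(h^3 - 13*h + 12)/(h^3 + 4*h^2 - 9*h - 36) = (h - 1)/(h + 3)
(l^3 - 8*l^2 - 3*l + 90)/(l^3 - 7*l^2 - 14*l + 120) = (l + 3)/(l + 4)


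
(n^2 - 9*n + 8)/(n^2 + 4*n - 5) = (n - 8)/(n + 5)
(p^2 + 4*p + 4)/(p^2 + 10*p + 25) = (p^2 + 4*p + 4)/(p^2 + 10*p + 25)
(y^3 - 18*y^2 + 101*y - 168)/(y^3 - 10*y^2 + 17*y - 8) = (y^2 - 10*y + 21)/(y^2 - 2*y + 1)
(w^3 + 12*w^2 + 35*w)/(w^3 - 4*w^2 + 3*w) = (w^2 + 12*w + 35)/(w^2 - 4*w + 3)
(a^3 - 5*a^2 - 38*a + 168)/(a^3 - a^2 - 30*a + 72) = (a - 7)/(a - 3)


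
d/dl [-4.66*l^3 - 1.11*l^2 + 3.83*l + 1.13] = -13.98*l^2 - 2.22*l + 3.83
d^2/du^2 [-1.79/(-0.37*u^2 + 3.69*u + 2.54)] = (0.490102*u^2 - 4.887774*u - 1.79*(0.74*u - 3.69)*(1.48*u - 7.38) - 3.364484)/(-0.37*u^2 + 3.69*u + 2.54)^3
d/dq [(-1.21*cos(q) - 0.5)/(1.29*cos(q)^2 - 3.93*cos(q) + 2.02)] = (-1.5609*cos(q)^2 - 1.29*cos(q) + 4.4092)*sin(q)/(1.6641*cos(q)^4 - 10.1394*cos(q)^3 + 20.6565*cos(q)^2 - 15.8772*cos(q) + 4.0804)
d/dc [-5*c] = -5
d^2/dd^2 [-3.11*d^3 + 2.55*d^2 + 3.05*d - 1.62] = 5.1 - 18.66*d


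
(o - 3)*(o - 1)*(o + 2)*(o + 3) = o^4 + o^3 - 11*o^2 - 9*o + 18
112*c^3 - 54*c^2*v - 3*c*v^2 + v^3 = (-8*c + v)*(-2*c + v)*(7*c + v)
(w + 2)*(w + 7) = w^2 + 9*w + 14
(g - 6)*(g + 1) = g^2 - 5*g - 6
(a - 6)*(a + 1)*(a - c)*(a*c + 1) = a^4*c - a^3*c^2 - 5*a^3*c + a^3 + 5*a^2*c^2 - 7*a^2*c - 5*a^2 + 6*a*c^2 + 5*a*c - 6*a + 6*c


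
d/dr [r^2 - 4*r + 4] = 2*r - 4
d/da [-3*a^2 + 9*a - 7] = 9 - 6*a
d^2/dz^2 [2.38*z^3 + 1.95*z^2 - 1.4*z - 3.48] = 14.28*z + 3.9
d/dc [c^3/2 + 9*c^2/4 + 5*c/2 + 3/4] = 3*c^2/2 + 9*c/2 + 5/2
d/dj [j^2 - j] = 2*j - 1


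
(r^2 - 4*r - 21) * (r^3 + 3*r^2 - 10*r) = r^5 - r^4 - 43*r^3 - 23*r^2 + 210*r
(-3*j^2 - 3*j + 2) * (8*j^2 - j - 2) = -24*j^4 - 21*j^3 + 25*j^2 + 4*j - 4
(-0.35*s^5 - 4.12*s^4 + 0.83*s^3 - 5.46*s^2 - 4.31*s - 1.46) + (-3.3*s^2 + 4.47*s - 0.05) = -0.35*s^5 - 4.12*s^4 + 0.83*s^3 - 8.76*s^2 + 0.16*s - 1.51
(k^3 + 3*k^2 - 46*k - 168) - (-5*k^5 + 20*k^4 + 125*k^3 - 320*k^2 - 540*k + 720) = 5*k^5 - 20*k^4 - 124*k^3 + 323*k^2 + 494*k - 888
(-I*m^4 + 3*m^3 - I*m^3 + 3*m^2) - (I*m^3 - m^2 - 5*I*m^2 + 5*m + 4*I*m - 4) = -I*m^4 + 3*m^3 - 2*I*m^3 + 4*m^2 + 5*I*m^2 - 5*m - 4*I*m + 4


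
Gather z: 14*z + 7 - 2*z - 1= 12*z + 6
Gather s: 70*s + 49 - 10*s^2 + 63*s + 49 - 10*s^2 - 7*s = -20*s^2 + 126*s + 98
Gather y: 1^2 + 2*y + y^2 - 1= y^2 + 2*y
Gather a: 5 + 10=15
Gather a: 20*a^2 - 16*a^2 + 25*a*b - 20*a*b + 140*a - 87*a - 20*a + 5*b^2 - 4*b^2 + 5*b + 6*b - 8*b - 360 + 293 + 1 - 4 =4*a^2 + a*(5*b + 33) + b^2 + 3*b - 70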